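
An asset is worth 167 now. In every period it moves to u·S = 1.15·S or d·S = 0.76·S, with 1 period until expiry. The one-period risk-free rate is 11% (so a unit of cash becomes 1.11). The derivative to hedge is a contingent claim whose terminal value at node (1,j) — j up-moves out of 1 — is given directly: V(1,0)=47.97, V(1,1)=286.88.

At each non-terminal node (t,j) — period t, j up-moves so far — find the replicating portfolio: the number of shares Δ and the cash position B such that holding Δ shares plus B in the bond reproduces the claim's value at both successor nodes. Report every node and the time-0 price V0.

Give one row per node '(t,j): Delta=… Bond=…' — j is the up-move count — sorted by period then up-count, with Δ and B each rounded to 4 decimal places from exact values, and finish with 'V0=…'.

(0,0): Delta=3.6682 Bond=-376.2146
V0=236.3751

Under the risk-neutral measure, an up-move has probability p* = (R−d)/(u−d) = 0.8974 and values discount at R = 1.11.
Payoff layer (t=1): V(1,0)=47.9700, V(1,1)=286.8800
(0,0): S=167.0000. Δ = (V_up−V_dn)/(S_up−S_dn) = (286.8800−47.9700)/(192.0500−126.9200) = 3.6682. V = [p*·286.8800 + (1−p*)·47.9700]/1.11 = 236.3751. B = V − Δ·S = -376.2146.
Self-financing check: at every node Δ·S+B equals the discounted successor values.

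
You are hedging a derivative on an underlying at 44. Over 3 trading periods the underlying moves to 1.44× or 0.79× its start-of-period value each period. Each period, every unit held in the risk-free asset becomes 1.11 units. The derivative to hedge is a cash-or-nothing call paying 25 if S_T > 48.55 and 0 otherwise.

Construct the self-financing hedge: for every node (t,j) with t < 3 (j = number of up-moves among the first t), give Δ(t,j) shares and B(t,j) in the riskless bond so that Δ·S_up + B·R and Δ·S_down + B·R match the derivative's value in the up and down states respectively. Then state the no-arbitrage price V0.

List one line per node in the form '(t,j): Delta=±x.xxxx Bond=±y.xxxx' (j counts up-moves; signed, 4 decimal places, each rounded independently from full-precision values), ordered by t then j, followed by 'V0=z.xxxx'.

(0,0): Delta=0.3546 Bond=-6.6754
(1,0): Delta=0.4908 Bond=-12.1407
(1,1): Delta=0.2776 Bond=-2.5309
(2,0): Delta=0.0000 Bond=0.0000
(2,1): Delta=0.7684 Bond=-27.3735
(2,2): Delta=0.0000 Bond=22.5225
V0=8.9290

Since d<R<u, set p* = (R−d)/(u−d) = 0.4923; price each node as the discounted p*-expectation of its children.
Payoff layer (t=3): V(3,0)=0.0000, V(3,1)=0.0000, V(3,2)=25.0000, V(3,3)=25.0000
  t=2,j=0: stock 27.4604 → up 39.5430 (V=0.0000), down 21.6937 (V=0.0000). Price 0.0000; hedge Δ=0.0000, bond B=0.0000.
  t=2,j=1: stock 50.0544 → up 72.0783 (V=25.0000), down 39.5430 (V=0.0000). Price 11.0880; hedge Δ=0.7684, bond B=-27.3735.
  t=2,j=2: stock 91.2384 → up 131.3833 (V=25.0000), down 72.0783 (V=25.0000). Price 22.5225; hedge Δ=0.0000, bond B=22.5225.
  t=1,j=0: stock 34.7600 → up 50.0544 (V=11.0880), down 27.4604 (V=0.0000). Price 4.9178; hedge Δ=0.4908, bond B=-12.1407.
  t=1,j=1: stock 63.3600 → up 91.2384 (V=22.5225), down 50.0544 (V=11.0880). Price 15.0606; hedge Δ=0.2776, bond B=-2.5309.
  t=0,j=0: stock 44.0000 → up 63.3600 (V=15.0606), down 34.7600 (V=4.9178). Price 8.9290; hedge Δ=0.3546, bond B=-6.6754.
Check: Δ(0,0)·S0 + B(0,0) = 8.9290 = V0.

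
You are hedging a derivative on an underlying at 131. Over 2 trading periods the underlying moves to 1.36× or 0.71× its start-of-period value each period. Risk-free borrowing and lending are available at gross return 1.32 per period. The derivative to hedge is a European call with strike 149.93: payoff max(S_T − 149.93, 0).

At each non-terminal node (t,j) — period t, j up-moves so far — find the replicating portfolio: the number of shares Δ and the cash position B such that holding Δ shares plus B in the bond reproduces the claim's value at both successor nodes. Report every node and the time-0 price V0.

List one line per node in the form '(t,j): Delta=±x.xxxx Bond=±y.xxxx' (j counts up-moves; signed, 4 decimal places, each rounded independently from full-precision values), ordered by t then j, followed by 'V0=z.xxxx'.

Since d<R<u, set p* = (R−d)/(u−d) = 0.9385; price each node as the discounted p*-expectation of its children.
Terminal values V(2,·): V(2,0)=0.0000, V(2,1)=0.0000, V(2,2)=92.3676
  t=1,j=0: stock 93.0100 → up 126.4936 (V=0.0000), down 66.0371 (V=0.0000). Price 0.0000; hedge Δ=0.0000, bond B=0.0000.
  t=1,j=1: stock 178.1600 → up 242.2976 (V=92.3676), down 126.4936 (V=0.0000). Price 65.6693; hedge Δ=0.7976, bond B=-76.4347.
  t=0,j=0: stock 131.0000 → up 178.1600 (V=65.6693), down 93.0100 (V=0.0000). Price 46.6879; hedge Δ=0.7712, bond B=-54.3417.
Each (Δ,B) replicates both successor values, so the strategy is self-financing and V0 is arbitrage-free.

(0,0): Delta=0.7712 Bond=-54.3417
(1,0): Delta=0.0000 Bond=0.0000
(1,1): Delta=0.7976 Bond=-76.4347
V0=46.6879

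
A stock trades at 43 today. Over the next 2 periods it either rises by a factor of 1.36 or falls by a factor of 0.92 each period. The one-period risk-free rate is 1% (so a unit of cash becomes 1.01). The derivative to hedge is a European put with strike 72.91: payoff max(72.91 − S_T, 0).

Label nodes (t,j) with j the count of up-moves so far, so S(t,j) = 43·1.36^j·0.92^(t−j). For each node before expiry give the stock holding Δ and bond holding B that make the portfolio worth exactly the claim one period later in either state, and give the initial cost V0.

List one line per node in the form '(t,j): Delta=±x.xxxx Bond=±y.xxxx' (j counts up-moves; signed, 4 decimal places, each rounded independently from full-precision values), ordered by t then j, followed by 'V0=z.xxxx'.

(0,0): Delta=-0.9291 Bond=68.6967
(1,0): Delta=-1.0000 Bond=72.1881
(1,1): Delta=-0.7426 Bond=58.4776
V0=28.7450

Risk-neutral probability p* = (R−d)/(u−d) = (1.01−0.92)/(1.36−0.92) = 0.2045.
At expiry t=2: V(2,0)=36.5148, V(2,1)=19.1084, V(2,2)=0.0000
(1,0): S=39.5600. Δ = (V_up−V_dn)/(S_up−S_dn) = (19.1084−36.5148)/(53.8016−36.3952) = -1.0000. V = [p*·19.1084 + (1−p*)·36.5148]/1.01 = 32.6281. B = V − Δ·S = 72.1881.
(1,1): S=58.4800. Δ = (V_up−V_dn)/(S_up−S_dn) = (0.0000−19.1084)/(79.5328−53.8016) = -0.7426. V = [p*·0.0000 + (1−p*)·19.1084]/1.01 = 15.0494. B = V − Δ·S = 58.4776.
(0,0): S=43.0000. Δ = (V_up−V_dn)/(S_up−S_dn) = (15.0494−32.6281)/(58.4800−39.5600) = -0.9291. V = [p*·15.0494 + (1−p*)·32.6281]/1.01 = 28.7450. B = V − Δ·S = 68.6967.
Self-financing check: at every node Δ·S+B equals the discounted successor values.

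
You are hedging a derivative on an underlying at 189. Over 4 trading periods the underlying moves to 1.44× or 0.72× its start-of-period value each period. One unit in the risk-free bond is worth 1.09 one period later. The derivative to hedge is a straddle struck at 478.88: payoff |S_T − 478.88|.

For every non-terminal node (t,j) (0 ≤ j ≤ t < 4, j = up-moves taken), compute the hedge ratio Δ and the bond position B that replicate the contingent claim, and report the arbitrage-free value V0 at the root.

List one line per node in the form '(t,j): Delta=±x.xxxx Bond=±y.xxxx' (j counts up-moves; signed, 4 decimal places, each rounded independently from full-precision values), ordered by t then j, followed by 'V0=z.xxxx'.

Under the risk-neutral measure, an up-move has probability p* = (R−d)/(u−d) = 0.5139 and values discount at R = 1.09.
At expiry t=4: V(4,0)=428.0884, V(4,1)=377.2968, V(4,2)=275.7136, V(4,3)=72.5473, V(4,4)=333.7854
  t=3,j=0: stock 70.5439 → up 101.5832 (V=377.2968), down 50.7916 (V=428.0884). Price 368.7956; hedge Δ=-1.0000, bond B=439.3394.
  t=3,j=1: stock 141.0877 → up 203.1664 (V=275.7136), down 101.5832 (V=377.2968). Price 298.2517; hedge Δ=-1.0000, bond B=439.3394.
  t=3,j=2: stock 282.1755 → up 406.3327 (V=72.5473), down 203.1664 (V=275.7136). Price 157.1640; hedge Δ=-1.0000, bond B=439.3394.
  t=3,j=3: stock 564.3510 → up 812.6654 (V=333.7854), down 406.3327 (V=72.5473). Price 189.7199; hedge Δ=0.6429, bond B=-173.1108.
  t=2,j=0: stock 97.9776 → up 141.0877 (V=298.2517), down 70.5439 (V=368.7956). Price 305.0861; hedge Δ=-1.0000, bond B=403.0637.
  t=2,j=1: stock 195.9552 → up 282.1755 (V=157.1640), down 141.0877 (V=298.2517). Price 207.1085; hedge Δ=-1.0000, bond B=403.0637.
  t=2,j=2: stock 391.9104 → up 564.3510 (V=189.7199), down 282.1755 (V=157.1640). Price 159.5359; hedge Δ=0.1154, bond B=114.3193.
  t=1,j=0: stock 136.0800 → up 195.9552 (V=207.1085), down 97.9776 (V=305.0861). Price 233.7032; hedge Δ=-1.0000, bond B=369.7832.
  t=1,j=1: stock 272.1600 → up 391.9104 (V=159.5359), down 195.9552 (V=207.1085). Price 167.5793; hedge Δ=-0.2428, bond B=233.6525.
  t=0,j=0: stock 189.0000 → up 272.1600 (V=167.5793), down 136.0800 (V=233.7032). Price 183.2320; hedge Δ=-0.4859, bond B=275.0708.
Root portfolio cost Δ·189+B reproduces V0=183.2320.

(0,0): Delta=-0.4859 Bond=275.0708
(1,0): Delta=-1.0000 Bond=369.7832
(1,1): Delta=-0.2428 Bond=233.6525
(2,0): Delta=-1.0000 Bond=403.0637
(2,1): Delta=-1.0000 Bond=403.0637
(2,2): Delta=0.1154 Bond=114.3193
(3,0): Delta=-1.0000 Bond=439.3394
(3,1): Delta=-1.0000 Bond=439.3394
(3,2): Delta=-1.0000 Bond=439.3394
(3,3): Delta=0.6429 Bond=-173.1108
V0=183.2320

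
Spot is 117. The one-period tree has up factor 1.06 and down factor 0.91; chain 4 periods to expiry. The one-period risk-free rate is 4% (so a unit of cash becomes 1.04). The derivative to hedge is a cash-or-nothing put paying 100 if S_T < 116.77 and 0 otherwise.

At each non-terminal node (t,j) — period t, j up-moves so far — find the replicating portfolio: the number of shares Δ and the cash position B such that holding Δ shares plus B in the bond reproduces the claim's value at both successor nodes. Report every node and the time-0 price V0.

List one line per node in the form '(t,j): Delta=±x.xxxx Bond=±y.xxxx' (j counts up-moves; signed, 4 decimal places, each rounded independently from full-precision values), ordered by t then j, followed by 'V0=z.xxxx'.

(0,0): Delta=-1.5219 Bond=185.6407
(1,0): Delta=-4.3483 Bond=493.9922
(1,1): Delta=-1.1486 Bond=146.7700
(2,0): Delta=0.0000 Bond=92.4556
(2,1): Delta=-4.9226 Bond=578.5667
(2,2): Delta=-0.6502 Bond=87.1137
(3,0): Delta=0.0000 Bond=96.1538
(3,1): Delta=0.0000 Bond=96.1538
(3,2): Delta=-5.5728 Bond=679.4872
(3,3): Delta=0.0000 Bond=0.0000
V0=7.5780

Since d<R<u, set p* = (R−d)/(u−d) = 0.8667; price each node as the discounted p*-expectation of its children.
At expiry t=4: V(4,0)=100.0000, V(4,1)=100.0000, V(4,2)=100.0000, V(4,3)=0.0000, V(4,4)=0.0000
  t=3,j=0: stock 88.1678 → up 93.4579 (V=100.0000), down 80.2327 (V=100.0000). Price 96.1538; hedge Δ=0.0000, bond B=96.1538.
  t=3,j=1: stock 102.7010 → up 108.8630 (V=100.0000), down 93.4579 (V=100.0000). Price 96.1538; hedge Δ=0.0000, bond B=96.1538.
  t=3,j=2: stock 119.6297 → up 126.8075 (V=0.0000), down 108.8630 (V=100.0000). Price 12.8205; hedge Δ=-5.5728, bond B=679.4872.
  t=3,j=3: stock 139.3489 → up 147.7098 (V=0.0000), down 126.8075 (V=0.0000). Price 0.0000; hedge Δ=0.0000, bond B=0.0000.
  t=2,j=0: stock 96.8877 → up 102.7010 (V=96.1538), down 88.1678 (V=96.1538). Price 92.4556; hedge Δ=0.0000, bond B=92.4556.
  t=2,j=1: stock 112.8582 → up 119.6297 (V=12.8205), down 102.7010 (V=96.1538). Price 23.0112; hedge Δ=-4.9226, bond B=578.5667.
  t=2,j=2: stock 131.4612 → up 139.3489 (V=0.0000), down 119.6297 (V=12.8205). Price 1.6437; hedge Δ=-0.6502, bond B=87.1137.
  t=1,j=0: stock 106.4700 → up 112.8582 (V=23.0112), down 96.8877 (V=92.4556). Price 31.0293; hedge Δ=-4.3483, bond B=493.9922.
  t=1,j=1: stock 124.0200 → up 131.4612 (V=1.6437), down 112.8582 (V=23.0112). Price 4.3199; hedge Δ=-1.1486, bond B=146.7700.
  t=0,j=0: stock 117.0000 → up 124.0200 (V=4.3199), down 106.4700 (V=31.0293). Price 7.5780; hedge Δ=-1.5219, bond B=185.6407.
Root portfolio cost Δ·117+B reproduces V0=7.5780.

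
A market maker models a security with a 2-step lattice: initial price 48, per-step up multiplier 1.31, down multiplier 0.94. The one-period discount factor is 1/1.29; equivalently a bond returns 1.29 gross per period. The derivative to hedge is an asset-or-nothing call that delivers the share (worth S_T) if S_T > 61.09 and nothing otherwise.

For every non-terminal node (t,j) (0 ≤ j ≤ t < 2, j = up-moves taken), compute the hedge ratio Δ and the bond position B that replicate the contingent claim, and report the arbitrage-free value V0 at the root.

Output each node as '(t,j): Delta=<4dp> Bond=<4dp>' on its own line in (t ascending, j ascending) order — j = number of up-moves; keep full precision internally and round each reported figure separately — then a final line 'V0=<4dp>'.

(0,0): Delta=3.4011 Bond=-118.9589
(1,0): Delta=0.0000 Bond=0.0000
(1,1): Delta=3.5405 Bond=-162.2259
V0=44.2932

The replicating-portfolio and risk-neutral prices coincide; use p* = (1.29−0.94)/(1.31−0.94) = 0.9459 for the latter.
At expiry t=2: V(2,0)=0.0000, V(2,1)=0.0000, V(2,2)=82.3728
Node (1,0) S=45.1200: V=(p*·0.0000+(1−p*)·0.0000)/1.29=0.0000; Δ=(0.0000−0.0000)/(59.1072−42.4128)=0.0000; B=V−Δ·S=0.0000
Node (1,1) S=62.8800: V=(p*·82.3728+(1−p*)·0.0000)/1.29=60.4033; Δ=(82.3728−0.0000)/(82.3728−59.1072)=3.5405; B=V−Δ·S=-162.2259
Node (0,0) S=48.0000: V=(p*·60.4033+(1−p*)·0.0000)/1.29=44.2932; Δ=(60.4033−0.0000)/(62.8800−45.1200)=3.4011; B=V−Δ·S=-118.9589
Root portfolio cost Δ·48+B reproduces V0=44.2932.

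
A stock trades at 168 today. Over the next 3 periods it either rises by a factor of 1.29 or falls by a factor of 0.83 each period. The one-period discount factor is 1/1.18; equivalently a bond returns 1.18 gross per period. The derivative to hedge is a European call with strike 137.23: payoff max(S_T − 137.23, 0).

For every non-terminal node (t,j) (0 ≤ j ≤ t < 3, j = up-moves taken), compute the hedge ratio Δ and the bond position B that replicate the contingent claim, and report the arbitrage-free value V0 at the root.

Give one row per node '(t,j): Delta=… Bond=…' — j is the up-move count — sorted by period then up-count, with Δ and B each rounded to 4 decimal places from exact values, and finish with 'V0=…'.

Risk-neutral probability p* = (R−d)/(u−d) = (1.18−0.83)/(1.29−0.83) = 0.7609.
Terminal values V(3,·): V(3,0)=0.0000, V(3,1)=12.0684, V(3,2)=94.8121, V(3,3)=223.4138
Node (2,0) S=115.7352: V=(p*·12.0684+(1−p*)·0.0000)/1.18=7.7818; Δ=(12.0684−0.0000)/(149.2984−96.0602)=0.2267; B=V−Δ·S=-18.4539
Node (2,1) S=179.8776: V=(p*·94.8121+(1−p*)·12.0684)/1.18=63.5810; Δ=(94.8121−12.0684)/(232.0421−149.2984)=1.0000; B=V−Δ·S=-116.2966
Node (2,2) S=279.5688: V=(p*·223.4138+(1−p*)·94.8121)/1.18=163.2722; Δ=(223.4138−94.8121)/(360.6438−232.0421)=1.0000; B=V−Δ·S=-116.2966
Node (1,0) S=139.4400: V=(p*·63.5810+(1−p*)·7.7818)/1.18=42.5743; Δ=(63.5810−7.7818)/(179.8776−115.7352)=0.8699; B=V−Δ·S=-78.7283
Node (1,1) S=216.7200: V=(p*·163.2722+(1−p*)·63.5810)/1.18=118.1636; Δ=(163.2722−63.5810)/(279.5688−179.8776)=1.0000; B=V−Δ·S=-98.5564
Node (0,0) S=168.0000: V=(p*·118.1636+(1−p*)·42.5743)/1.18=84.8202; Δ=(118.1636−42.5743)/(216.7200−139.4400)=0.9781; B=V−Δ·S=-79.5042
Self-financing check: at every node Δ·S+B equals the discounted successor values.

(0,0): Delta=0.9781 Bond=-79.5042
(1,0): Delta=0.8699 Bond=-78.7283
(1,1): Delta=1.0000 Bond=-98.5564
(2,0): Delta=0.2267 Bond=-18.4539
(2,1): Delta=1.0000 Bond=-116.2966
(2,2): Delta=1.0000 Bond=-116.2966
V0=84.8202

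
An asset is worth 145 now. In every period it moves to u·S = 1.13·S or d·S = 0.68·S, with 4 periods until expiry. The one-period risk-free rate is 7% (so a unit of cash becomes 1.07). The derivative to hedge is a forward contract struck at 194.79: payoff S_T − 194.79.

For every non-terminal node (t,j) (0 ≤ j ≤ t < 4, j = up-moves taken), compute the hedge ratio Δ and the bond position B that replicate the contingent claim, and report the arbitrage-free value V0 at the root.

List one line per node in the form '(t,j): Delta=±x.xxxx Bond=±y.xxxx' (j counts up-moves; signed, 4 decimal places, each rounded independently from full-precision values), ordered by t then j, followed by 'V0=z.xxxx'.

(0,0): Delta=1.0000 Bond=-148.6044
(1,0): Delta=1.0000 Bond=-159.0067
(1,1): Delta=1.0000 Bond=-159.0067
(2,0): Delta=1.0000 Bond=-170.1371
(2,1): Delta=1.0000 Bond=-170.1371
(2,2): Delta=1.0000 Bond=-170.1371
(3,0): Delta=1.0000 Bond=-182.0467
(3,1): Delta=1.0000 Bond=-182.0467
(3,2): Delta=1.0000 Bond=-182.0467
(3,3): Delta=1.0000 Bond=-182.0467
V0=-3.6044

The replicating-portfolio and risk-neutral prices coincide; use p* = (1.07−0.68)/(1.13−0.68) = 0.8667 for the latter.
Terminal values V(4,·): V(4,0)=-163.7870, V(4,1)=-143.2703, V(4,2)=-109.1764, V(4,3)=-52.5204, V(4,4)=41.6287
  t=3,j=0: stock 45.5926 → up 51.5197 (V=-143.2703), down 31.0030 (V=-163.7870). Price -136.4541; hedge Δ=1.0000, bond B=-182.0467.
  t=3,j=1: stock 75.7642 → up 85.6136 (V=-109.1764), down 51.5197 (V=-143.2703). Price -106.2825; hedge Δ=1.0000, bond B=-182.0467.
  t=3,j=2: stock 125.9023 → up 142.2696 (V=-52.5204), down 85.6136 (V=-109.1764). Price -56.1444; hedge Δ=1.0000, bond B=-182.0467.
  t=3,j=3: stock 209.2201 → up 236.4187 (V=41.6287), down 142.2696 (V=-52.5204). Price 27.1733; hedge Δ=1.0000, bond B=-182.0467.
  t=2,j=0: stock 67.0480 → up 75.7642 (V=-106.2825), down 45.5926 (V=-136.4541). Price -103.0891; hedge Δ=1.0000, bond B=-170.1371.
  t=2,j=1: stock 111.4180 → up 125.9023 (V=-56.1444), down 75.7642 (V=-106.2825). Price -58.7191; hedge Δ=1.0000, bond B=-170.1371.
  t=2,j=2: stock 185.1505 → up 209.2201 (V=27.1733), down 125.9023 (V=-56.1444). Price 15.0134; hedge Δ=1.0000, bond B=-170.1371.
  t=1,j=0: stock 98.6000 → up 111.4180 (V=-58.7191), down 67.0480 (V=-103.0891). Price -60.4067; hedge Δ=1.0000, bond B=-159.0067.
  t=1,j=1: stock 163.8500 → up 185.1505 (V=15.0134), down 111.4180 (V=-58.7191). Price 4.8433; hedge Δ=1.0000, bond B=-159.0067.
  t=0,j=0: stock 145.0000 → up 163.8500 (V=4.8433), down 98.6000 (V=-60.4067). Price -3.6044; hedge Δ=1.0000, bond B=-148.6044.
Check: Δ(0,0)·S0 + B(0,0) = -3.6044 = V0.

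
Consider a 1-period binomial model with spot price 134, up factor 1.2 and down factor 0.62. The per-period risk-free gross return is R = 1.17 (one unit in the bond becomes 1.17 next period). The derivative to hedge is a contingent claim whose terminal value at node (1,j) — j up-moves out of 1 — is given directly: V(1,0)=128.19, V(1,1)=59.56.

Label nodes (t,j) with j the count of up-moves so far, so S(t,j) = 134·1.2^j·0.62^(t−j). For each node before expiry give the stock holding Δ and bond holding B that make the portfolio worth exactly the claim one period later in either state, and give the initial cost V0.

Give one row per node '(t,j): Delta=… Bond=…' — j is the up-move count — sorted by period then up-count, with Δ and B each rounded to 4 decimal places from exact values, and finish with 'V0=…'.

Since d<R<u, set p* = (R−d)/(u−d) = 0.9483; price each node as the discounted p*-expectation of its children.
Payoff layer (t=1): V(1,0)=128.1900, V(1,1)=59.5600
(0,0): S=134.0000. Δ = (V_up−V_dn)/(S_up−S_dn) = (59.5600−128.1900)/(160.8000−83.0800) = -0.8830. V = [p*·59.5600 + (1−p*)·128.1900]/1.17 = 53.9400. B = V − Δ·S = 172.2676.
Each (Δ,B) replicates both successor values, so the strategy is self-financing and V0 is arbitrage-free.

(0,0): Delta=-0.8830 Bond=172.2676
V0=53.9400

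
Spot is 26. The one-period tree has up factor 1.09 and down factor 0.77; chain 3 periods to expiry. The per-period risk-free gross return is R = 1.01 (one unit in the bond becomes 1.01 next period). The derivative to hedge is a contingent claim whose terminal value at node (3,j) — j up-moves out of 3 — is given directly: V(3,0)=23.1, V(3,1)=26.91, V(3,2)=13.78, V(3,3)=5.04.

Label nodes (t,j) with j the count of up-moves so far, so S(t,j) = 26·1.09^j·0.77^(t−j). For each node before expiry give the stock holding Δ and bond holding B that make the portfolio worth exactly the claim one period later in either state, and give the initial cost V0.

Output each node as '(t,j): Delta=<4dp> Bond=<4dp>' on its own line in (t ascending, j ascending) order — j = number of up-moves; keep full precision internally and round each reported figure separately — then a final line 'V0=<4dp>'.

(0,0): Delta=-1.1313 Bond=41.1441
(1,0): Delta=-1.3747 Bond=46.4279
(1,1): Delta=-1.0740 Bond=39.9314
(2,0): Delta=0.7724 Bond=13.7942
(2,1): Delta=-1.8803 Bond=57.9248
(2,2): Delta=-0.8842 Bond=34.4660
V0=11.7294

No-arbitrage ⇒ martingale measure with p* = (R−d)/(u−d) = 0.7500.
Payoff layer (t=3): V(3,0)=23.1000, V(3,1)=26.9100, V(3,2)=13.7800, V(3,3)=5.0400
(2,0): S=15.4154. Δ = (V_up−V_dn)/(S_up−S_dn) = (26.9100−23.1000)/(16.8028−11.8699) = 0.7724. V = [p*·26.9100 + (1−p*)·23.1000]/1.01 = 25.7005. B = V − Δ·S = 13.7942.
(2,1): S=21.8218. Δ = (V_up−V_dn)/(S_up−S_dn) = (13.7800−26.9100)/(23.7858−16.8028) = -1.8803. V = [p*·13.7800 + (1−p*)·26.9100]/1.01 = 16.8936. B = V − Δ·S = 57.9248.
(2,2): S=30.8906. Δ = (V_up−V_dn)/(S_up−S_dn) = (5.0400−13.7800)/(33.6708−23.7858) = -0.8842. V = [p*·5.0400 + (1−p*)·13.7800]/1.01 = 7.1535. B = V − Δ·S = 34.4660.
(1,0): S=20.0200. Δ = (V_up−V_dn)/(S_up−S_dn) = (16.8936−25.7005)/(21.8218−15.4154) = -1.3747. V = [p*·16.8936 + (1−p*)·25.7005]/1.01 = 18.9062. B = V − Δ·S = 46.4279.
(1,1): S=28.3400. Δ = (V_up−V_dn)/(S_up−S_dn) = (7.1535−16.8936)/(30.8906−21.8218) = -1.0740. V = [p*·7.1535 + (1−p*)·16.8936]/1.01 = 9.4936. B = V − Δ·S = 39.9314.
(0,0): S=26.0000. Δ = (V_up−V_dn)/(S_up−S_dn) = (9.4936−18.9062)/(28.3400−20.0200) = -1.1313. V = [p*·9.4936 + (1−p*)·18.9062]/1.01 = 11.7294. B = V − Δ·S = 41.1441.
Each (Δ,B) replicates both successor values, so the strategy is self-financing and V0 is arbitrage-free.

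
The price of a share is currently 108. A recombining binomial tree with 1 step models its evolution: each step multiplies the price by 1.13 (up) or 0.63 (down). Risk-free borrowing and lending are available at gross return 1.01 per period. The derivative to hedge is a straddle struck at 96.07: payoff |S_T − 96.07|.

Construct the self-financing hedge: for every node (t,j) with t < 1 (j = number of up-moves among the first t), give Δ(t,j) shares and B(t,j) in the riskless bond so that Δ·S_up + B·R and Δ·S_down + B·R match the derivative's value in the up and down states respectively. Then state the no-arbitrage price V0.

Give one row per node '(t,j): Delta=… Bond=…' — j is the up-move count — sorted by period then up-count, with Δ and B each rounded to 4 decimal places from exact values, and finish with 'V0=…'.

The replicating-portfolio and risk-neutral prices coincide; use p* = (1.01−0.63)/(1.13−0.63) = 0.7600 for the latter.
Payoff layer (t=1): V(1,0)=28.0300, V(1,1)=25.9700
(0,0): S=108.0000. Δ = (V_up−V_dn)/(S_up−S_dn) = (25.9700−28.0300)/(122.0400−68.0400) = -0.0381. V = [p*·25.9700 + (1−p*)·28.0300]/1.01 = 26.2024. B = V − Δ·S = 30.3224.
Each (Δ,B) replicates both successor values, so the strategy is self-financing and V0 is arbitrage-free.

(0,0): Delta=-0.0381 Bond=30.3224
V0=26.2024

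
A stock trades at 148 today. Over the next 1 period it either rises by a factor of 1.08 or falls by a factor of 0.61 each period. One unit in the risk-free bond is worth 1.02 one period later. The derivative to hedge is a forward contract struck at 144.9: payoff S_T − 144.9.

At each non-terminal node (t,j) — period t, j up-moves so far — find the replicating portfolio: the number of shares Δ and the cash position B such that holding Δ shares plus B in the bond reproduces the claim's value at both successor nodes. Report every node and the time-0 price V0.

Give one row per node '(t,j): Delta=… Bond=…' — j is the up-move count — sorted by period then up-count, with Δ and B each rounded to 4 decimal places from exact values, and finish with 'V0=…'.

Since d<R<u, set p* = (R−d)/(u−d) = 0.8723; price each node as the discounted p*-expectation of its children.
Terminal payoffs: V(1,0)=-54.6200, V(1,1)=14.9400
(0,0): S=148.0000. Δ = (V_up−V_dn)/(S_up−S_dn) = (14.9400−-54.6200)/(159.8400−90.2800) = 1.0000. V = [p*·14.9400 + (1−p*)·-54.6200]/1.02 = 5.9412. B = V − Δ·S = -142.0588.
The time-0 hedge costs 5.9412, which is the no-arbitrage price.

(0,0): Delta=1.0000 Bond=-142.0588
V0=5.9412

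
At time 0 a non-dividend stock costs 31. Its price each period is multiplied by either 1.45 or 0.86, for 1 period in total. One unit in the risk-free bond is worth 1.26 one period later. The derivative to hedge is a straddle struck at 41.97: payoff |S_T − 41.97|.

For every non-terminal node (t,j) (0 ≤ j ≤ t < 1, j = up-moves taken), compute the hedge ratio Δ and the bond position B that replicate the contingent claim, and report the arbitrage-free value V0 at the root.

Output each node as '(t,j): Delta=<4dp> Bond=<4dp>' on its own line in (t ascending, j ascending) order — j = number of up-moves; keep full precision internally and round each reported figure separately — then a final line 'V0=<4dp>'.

Since d<R<u, set p* = (R−d)/(u−d) = 0.6780; price each node as the discounted p*-expectation of its children.
Terminal payoffs: V(1,0)=15.3100, V(1,1)=2.9800
Node (0,0) S=31.0000: V=(p*·2.9800+(1−p*)·15.3100)/1.26=5.5164; Δ=(2.9800−15.3100)/(44.9500−26.6600)=-0.6741; B=V−Δ·S=26.4147
Self-financing check: at every node Δ·S+B equals the discounted successor values.

(0,0): Delta=-0.6741 Bond=26.4147
V0=5.5164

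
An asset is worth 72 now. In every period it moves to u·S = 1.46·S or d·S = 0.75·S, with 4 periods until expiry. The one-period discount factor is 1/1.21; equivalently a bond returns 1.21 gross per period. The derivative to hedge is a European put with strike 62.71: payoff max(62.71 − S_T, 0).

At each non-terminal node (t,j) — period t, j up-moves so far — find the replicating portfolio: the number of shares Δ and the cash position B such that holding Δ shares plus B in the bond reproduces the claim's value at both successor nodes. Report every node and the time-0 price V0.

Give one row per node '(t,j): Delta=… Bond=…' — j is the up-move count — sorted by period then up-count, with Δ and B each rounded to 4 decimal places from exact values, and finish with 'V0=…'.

Risk-neutral probability p* = (R−d)/(u−d) = (1.21−0.75)/(1.46−0.75) = 0.6479.
Terminal values V(4,·): V(4,0)=39.9288, V(4,1)=18.3625, V(4,2)=0.0000, V(4,3)=0.0000, V(4,4)=0.0000
(3,0): S=30.3750. Δ = (V_up−V_dn)/(S_up−S_dn) = (18.3625−39.9288)/(44.3475−22.7812) = -1.0000. V = [p*·18.3625 + (1−p*)·39.9288]/1.21 = 21.4514. B = V − Δ·S = 51.8264.
(3,1): S=59.1300. Δ = (V_up−V_dn)/(S_up−S_dn) = (0.0000−18.3625)/(86.3298−44.3475) = -0.4374. V = [p*·0.0000 + (1−p*)·18.3625]/1.21 = 5.3435. B = V − Δ·S = 31.2062.
(3,2): S=115.1064. Δ = (V_up−V_dn)/(S_up−S_dn) = (0.0000−0.0000)/(168.0553−86.3298) = 0.0000. V = [p*·0.0000 + (1−p*)·0.0000]/1.21 = 0.0000. B = V − Δ·S = 0.0000.
(3,3): S=224.0738. Δ = (V_up−V_dn)/(S_up−S_dn) = (0.0000−0.0000)/(327.1477−168.0553) = 0.0000. V = [p*·0.0000 + (1−p*)·0.0000]/1.21 = 0.0000. B = V − Δ·S = 0.0000.
(2,0): S=40.5000. Δ = (V_up−V_dn)/(S_up−S_dn) = (5.3435−21.4514)/(59.1300−30.3750) = -0.5602. V = [p*·5.3435 + (1−p*)·21.4514]/1.21 = 9.1036. B = V − Δ·S = 31.7908.
(2,1): S=78.8400. Δ = (V_up−V_dn)/(S_up−S_dn) = (0.0000−5.3435)/(115.1064−59.1300) = -0.0955. V = [p*·0.0000 + (1−p*)·5.3435]/1.21 = 1.5550. B = V − Δ·S = 9.0811.
(2,2): S=153.4752. Δ = (V_up−V_dn)/(S_up−S_dn) = (0.0000−0.0000)/(224.0738−115.1064) = 0.0000. V = [p*·0.0000 + (1−p*)·0.0000]/1.21 = 0.0000. B = V − Δ·S = 0.0000.
(1,0): S=54.0000. Δ = (V_up−V_dn)/(S_up−S_dn) = (1.5550−9.1036)/(78.8400−40.5000) = -0.1969. V = [p*·1.5550 + (1−p*)·9.1036]/1.21 = 3.4818. B = V − Δ·S = 14.1136.
(1,1): S=105.1200. Δ = (V_up−V_dn)/(S_up−S_dn) = (0.0000−1.5550)/(153.4752−78.8400) = -0.0208. V = [p*·0.0000 + (1−p*)·1.5550]/1.21 = 0.4525. B = V − Δ·S = 2.6426.
(0,0): S=72.0000. Δ = (V_up−V_dn)/(S_up−S_dn) = (0.4525−3.4818)/(105.1200−54.0000) = -0.0593. V = [p*·0.4525 + (1−p*)·3.4818]/1.21 = 1.2555. B = V − Δ·S = 5.5221.
Each (Δ,B) replicates both successor values, so the strategy is self-financing and V0 is arbitrage-free.

(0,0): Delta=-0.0593 Bond=5.5221
(1,0): Delta=-0.1969 Bond=14.1136
(1,1): Delta=-0.0208 Bond=2.6426
(2,0): Delta=-0.5602 Bond=31.7908
(2,1): Delta=-0.0955 Bond=9.0811
(2,2): Delta=0.0000 Bond=0.0000
(3,0): Delta=-1.0000 Bond=51.8264
(3,1): Delta=-0.4374 Bond=31.2062
(3,2): Delta=0.0000 Bond=0.0000
(3,3): Delta=0.0000 Bond=0.0000
V0=1.2555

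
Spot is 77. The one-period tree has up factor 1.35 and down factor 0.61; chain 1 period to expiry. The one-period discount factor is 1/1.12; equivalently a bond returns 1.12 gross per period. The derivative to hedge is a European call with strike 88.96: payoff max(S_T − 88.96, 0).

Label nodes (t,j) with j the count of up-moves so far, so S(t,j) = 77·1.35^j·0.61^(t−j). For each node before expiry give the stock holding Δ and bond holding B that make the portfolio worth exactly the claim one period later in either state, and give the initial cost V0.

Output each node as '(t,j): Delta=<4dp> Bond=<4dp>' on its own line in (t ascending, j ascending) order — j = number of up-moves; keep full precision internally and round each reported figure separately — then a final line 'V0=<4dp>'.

The replicating-portfolio and risk-neutral prices coincide; use p* = (1.12−0.61)/(1.35−0.61) = 0.6892 for the latter.
Terminal payoffs: V(1,0)=0.0000, V(1,1)=14.9900
  t=0,j=0: stock 77.0000 → up 103.9500 (V=14.9900), down 46.9700 (V=0.0000). Price 9.2241; hedge Δ=0.2631, bond B=-11.0327.
Self-financing check: at every node Δ·S+B equals the discounted successor values.

(0,0): Delta=0.2631 Bond=-11.0327
V0=9.2241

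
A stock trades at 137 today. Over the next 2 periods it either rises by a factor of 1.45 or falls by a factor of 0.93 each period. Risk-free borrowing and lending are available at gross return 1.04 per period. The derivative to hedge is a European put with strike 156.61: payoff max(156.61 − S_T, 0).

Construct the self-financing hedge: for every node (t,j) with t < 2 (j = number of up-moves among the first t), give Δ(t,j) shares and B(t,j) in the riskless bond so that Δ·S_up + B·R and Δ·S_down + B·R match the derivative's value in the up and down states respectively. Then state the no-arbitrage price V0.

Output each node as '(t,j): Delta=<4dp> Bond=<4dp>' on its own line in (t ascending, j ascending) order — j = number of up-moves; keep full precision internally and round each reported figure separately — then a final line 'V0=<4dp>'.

(0,0): Delta=-0.4057 Bond=77.4848
(1,0): Delta=-0.5753 Bond=102.2044
(1,1): Delta=0.0000 Bond=0.0000
V0=21.9095

The replicating-portfolio and risk-neutral prices coincide; use p* = (1.04−0.93)/(1.45−0.93) = 0.2115 for the latter.
Payoff layer (t=2): V(2,0)=38.1187, V(2,1)=0.0000, V(2,2)=0.0000
Node (1,0) S=127.4100: V=(p*·0.0000+(1−p*)·38.1187)/1.04=28.8992; Δ=(0.0000−38.1187)/(184.7445−118.4913)=-0.5753; B=V−Δ·S=102.2044
Node (1,1) S=198.6500: V=(p*·0.0000+(1−p*)·0.0000)/1.04=0.0000; Δ=(0.0000−0.0000)/(288.0425−184.7445)=0.0000; B=V−Δ·S=0.0000
Node (0,0) S=137.0000: V=(p*·0.0000+(1−p*)·28.8992)/1.04=21.9095; Δ=(0.0000−28.8992)/(198.6500−127.4100)=-0.4057; B=V−Δ·S=77.4848
Root portfolio cost Δ·137+B reproduces V0=21.9095.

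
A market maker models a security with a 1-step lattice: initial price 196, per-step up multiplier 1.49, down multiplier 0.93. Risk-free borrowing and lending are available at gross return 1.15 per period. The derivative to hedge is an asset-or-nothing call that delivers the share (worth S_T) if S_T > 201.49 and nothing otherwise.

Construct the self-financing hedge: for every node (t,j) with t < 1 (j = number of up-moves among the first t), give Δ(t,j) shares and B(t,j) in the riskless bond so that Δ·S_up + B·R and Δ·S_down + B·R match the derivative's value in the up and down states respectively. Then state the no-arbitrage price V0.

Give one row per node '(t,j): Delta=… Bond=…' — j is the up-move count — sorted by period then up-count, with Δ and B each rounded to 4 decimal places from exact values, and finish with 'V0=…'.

(0,0): Delta=2.6607 Bond=-421.7348
V0=99.7652

Risk-neutral probability p* = (R−d)/(u−d) = (1.15−0.93)/(1.49−0.93) = 0.3929.
Payoff layer (t=1): V(1,0)=0.0000, V(1,1)=292.0400
Node (0,0) S=196.0000: V=(p*·292.0400+(1−p*)·0.0000)/1.15=99.7652; Δ=(292.0400−0.0000)/(292.0400−182.2800)=2.6607; B=V−Δ·S=-421.7348
Check: Δ(0,0)·S0 + B(0,0) = 99.7652 = V0.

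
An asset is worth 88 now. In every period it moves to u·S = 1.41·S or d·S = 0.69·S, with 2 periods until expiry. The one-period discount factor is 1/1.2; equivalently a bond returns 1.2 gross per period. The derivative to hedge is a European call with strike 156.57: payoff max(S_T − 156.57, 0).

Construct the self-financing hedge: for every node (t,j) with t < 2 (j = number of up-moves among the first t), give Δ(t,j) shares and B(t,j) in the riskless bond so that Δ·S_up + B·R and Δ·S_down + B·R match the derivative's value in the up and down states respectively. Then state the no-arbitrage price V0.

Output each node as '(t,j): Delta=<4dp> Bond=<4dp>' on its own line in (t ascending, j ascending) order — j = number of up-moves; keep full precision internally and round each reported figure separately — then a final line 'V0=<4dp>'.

(0,0): Delta=0.1713 Bond=-8.6657
(1,0): Delta=0.0000 Bond=0.0000
(1,1): Delta=0.2058 Bond=-14.6807
V0=6.4051

Risk-neutral probability p* = (R−d)/(u−d) = (1.2−0.69)/(1.41−0.69) = 0.7083.
Payoff layer (t=2): V(2,0)=0.0000, V(2,1)=0.0000, V(2,2)=18.3828
Node (1,0) S=60.7200: V=(p*·0.0000+(1−p*)·0.0000)/1.2=0.0000; Δ=(0.0000−0.0000)/(85.6152−41.8968)=0.0000; B=V−Δ·S=0.0000
Node (1,1) S=124.0800: V=(p*·18.3828+(1−p*)·0.0000)/1.2=10.8510; Δ=(18.3828−0.0000)/(174.9528−85.6152)=0.2058; B=V−Δ·S=-14.6807
Node (0,0) S=88.0000: V=(p*·10.8510+(1−p*)·0.0000)/1.2=6.4051; Δ=(10.8510−0.0000)/(124.0800−60.7200)=0.1713; B=V−Δ·S=-8.6657
The time-0 hedge costs 6.4051, which is the no-arbitrage price.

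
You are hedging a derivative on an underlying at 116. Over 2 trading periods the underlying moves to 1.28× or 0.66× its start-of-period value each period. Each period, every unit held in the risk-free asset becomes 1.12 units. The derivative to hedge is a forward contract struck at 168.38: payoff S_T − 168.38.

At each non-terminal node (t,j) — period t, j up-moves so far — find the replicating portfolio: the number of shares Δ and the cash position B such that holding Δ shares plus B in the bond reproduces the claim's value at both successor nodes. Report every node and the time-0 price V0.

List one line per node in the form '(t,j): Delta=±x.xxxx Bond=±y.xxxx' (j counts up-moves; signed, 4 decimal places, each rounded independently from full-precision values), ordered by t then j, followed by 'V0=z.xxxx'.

(0,0): Delta=1.0000 Bond=-134.2315
(1,0): Delta=1.0000 Bond=-150.3393
(1,1): Delta=1.0000 Bond=-150.3393
V0=-18.2315

Risk-neutral probability p* = (R−d)/(u−d) = (1.12−0.66)/(1.28−0.66) = 0.7419.
Terminal values V(2,·): V(2,0)=-117.8504, V(2,1)=-70.3832, V(2,2)=21.6744
  t=1,j=0: stock 76.5600 → up 97.9968 (V=-70.3832), down 50.5296 (V=-117.8504). Price -73.7793; hedge Δ=1.0000, bond B=-150.3393.
  t=1,j=1: stock 148.4800 → up 190.0544 (V=21.6744), down 97.9968 (V=-70.3832). Price -1.8593; hedge Δ=1.0000, bond B=-150.3393.
  t=0,j=0: stock 116.0000 → up 148.4800 (V=-1.8593), down 76.5600 (V=-73.7793). Price -18.2315; hedge Δ=1.0000, bond B=-134.2315.
Each (Δ,B) replicates both successor values, so the strategy is self-financing and V0 is arbitrage-free.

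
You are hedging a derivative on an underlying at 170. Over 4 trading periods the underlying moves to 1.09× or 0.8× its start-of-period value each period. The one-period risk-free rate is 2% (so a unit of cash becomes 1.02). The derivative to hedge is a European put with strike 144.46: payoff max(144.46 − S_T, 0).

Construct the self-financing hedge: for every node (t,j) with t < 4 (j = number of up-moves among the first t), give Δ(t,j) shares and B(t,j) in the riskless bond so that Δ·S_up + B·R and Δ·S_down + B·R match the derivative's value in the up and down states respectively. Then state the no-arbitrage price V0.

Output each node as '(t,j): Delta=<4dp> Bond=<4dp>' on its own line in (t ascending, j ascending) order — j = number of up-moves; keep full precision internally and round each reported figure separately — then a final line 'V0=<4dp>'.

(0,0): Delta=-0.2150 Bond=41.5619
(1,0): Delta=-0.5559 Bond=88.7576
(1,1): Delta=-0.1354 Bond=27.6408
(2,0): Delta=-1.0000 Bond=138.8504
(2,1): Delta=-0.4522 Bond=75.1590
(2,2): Delta=-0.0614 Bond=13.2502
(3,0): Delta=-1.0000 Bond=141.6275
(3,1): Delta=-1.0000 Bond=141.6275
(3,2): Delta=-0.3243 Bond=55.9914
(3,3): Delta=0.0000 Bond=0.0000
V0=5.0139

Under the risk-neutral measure, an up-move has probability p* = (R−d)/(u−d) = 0.7586 and values discount at R = 1.02.
Terminal values V(4,·): V(4,0)=74.8280, V(4,1)=49.5864, V(4,2)=15.1947, V(4,3)=0.0000, V(4,4)=0.0000
  t=3,j=0: stock 87.0400 → up 94.8736 (V=49.5864), down 69.6320 (V=74.8280). Price 54.5875; hedge Δ=-1.0000, bond B=141.6275.
  t=3,j=1: stock 118.5920 → up 129.2653 (V=15.1947), down 94.8736 (V=49.5864). Price 23.0355; hedge Δ=-1.0000, bond B=141.6275.
  t=3,j=2: stock 161.5816 → up 176.1239 (V=0.0000), down 129.2653 (V=15.1947). Price 3.5958; hedge Δ=-0.3243, bond B=55.9914.
  t=3,j=3: stock 220.1549 → up 239.9689 (V=0.0000), down 176.1239 (V=0.0000). Price 0.0000; hedge Δ=0.0000, bond B=0.0000.
  t=2,j=0: stock 108.8000 → up 118.5920 (V=23.0355), down 87.0400 (V=54.5875). Price 30.0504; hedge Δ=-1.0000, bond B=138.8504.
  t=2,j=1: stock 148.2400 → up 161.5816 (V=3.5958), down 118.5920 (V=23.0355). Price 8.1256; hedge Δ=-0.4522, bond B=75.1590.
  t=2,j=2: stock 201.9770 → up 220.1549 (V=0.0000), down 161.5816 (V=3.5958). Price 0.8509; hedge Δ=-0.0614, bond B=13.2502.
  t=1,j=0: stock 136.0000 → up 148.2400 (V=8.1256), down 108.8000 (V=30.0504). Price 13.1547; hedge Δ=-0.5559, bond B=88.7576.
  t=1,j=1: stock 185.3000 → up 201.9770 (V=0.8509), down 148.2400 (V=8.1256). Price 2.5558; hedge Δ=-0.1354, bond B=27.6408.
  t=0,j=0: stock 170.0000 → up 185.3000 (V=2.5558), down 136.0000 (V=13.1547). Price 5.0139; hedge Δ=-0.2150, bond B=41.5619.
The time-0 hedge costs 5.0139, which is the no-arbitrage price.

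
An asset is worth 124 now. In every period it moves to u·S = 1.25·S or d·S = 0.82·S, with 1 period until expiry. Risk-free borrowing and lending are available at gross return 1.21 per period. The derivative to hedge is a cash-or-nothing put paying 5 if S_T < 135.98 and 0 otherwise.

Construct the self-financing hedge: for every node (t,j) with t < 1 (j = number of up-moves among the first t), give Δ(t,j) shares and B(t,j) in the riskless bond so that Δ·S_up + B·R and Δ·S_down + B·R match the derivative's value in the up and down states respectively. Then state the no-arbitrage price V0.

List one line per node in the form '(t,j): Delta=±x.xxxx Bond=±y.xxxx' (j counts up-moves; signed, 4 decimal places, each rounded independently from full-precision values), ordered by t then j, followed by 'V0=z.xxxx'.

(0,0): Delta=-0.0938 Bond=12.0123
V0=0.3844

No-arbitrage ⇒ martingale measure with p* = (R−d)/(u−d) = 0.9070.
Terminal values V(1,·): V(1,0)=5.0000, V(1,1)=0.0000
(0,0): S=124.0000. Δ = (V_up−V_dn)/(S_up−S_dn) = (0.0000−5.0000)/(155.0000−101.6800) = -0.0938. V = [p*·0.0000 + (1−p*)·5.0000]/1.21 = 0.3844. B = V − Δ·S = 12.0123.
The time-0 hedge costs 0.3844, which is the no-arbitrage price.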